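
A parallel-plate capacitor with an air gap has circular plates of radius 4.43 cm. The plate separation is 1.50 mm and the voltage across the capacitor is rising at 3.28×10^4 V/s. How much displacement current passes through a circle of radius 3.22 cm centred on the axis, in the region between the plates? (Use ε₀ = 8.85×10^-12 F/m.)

6.30×10^-7 A

dE/dt = (dV/dt)/d = 2.187×10^7 V/(m·s); I_d = ε₀(πR²)(dE/dt) = (8.85×10^-12)(6.165×10^-3)(2.187×10^7) = 1.193×10^-6 A.
Since J_d is uniform, the enclosed fraction is (r/R)² = 0.5283, giving I_d,enc = 6.30×10^-7 A.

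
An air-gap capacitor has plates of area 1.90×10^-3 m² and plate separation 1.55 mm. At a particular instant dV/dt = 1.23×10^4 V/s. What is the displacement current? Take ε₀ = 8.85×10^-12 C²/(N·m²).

1.33×10^-7 A

The field between the plates is E = V/d, so dE/dt = (1.23×10^4)/(1.55×10^-3 m) = 7.935×10^6 V/(m·s).
I_d = ε₀ A (dE/dt) = (8.85×10^-12)(1.90×10^-3)(7.935×10^6) = 1.33×10^-7 A.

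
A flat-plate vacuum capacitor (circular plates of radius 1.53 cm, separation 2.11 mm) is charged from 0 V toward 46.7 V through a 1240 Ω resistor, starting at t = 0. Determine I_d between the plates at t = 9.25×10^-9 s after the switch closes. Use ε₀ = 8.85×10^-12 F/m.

C = ε₀A/d = (8.85×10^-12)(7.354×10^-4)/(2.11×10^-3) = 3.084×10^-12 F and τ = RC = 3.824×10^-9 s. I_d in the gap equals the RC charging current.
I_d(t) = (V₀/R) e^(−t/τ) = 0.03766 · e^(−2.419) = 3.35×10^-3 A.

3.35×10^-3 A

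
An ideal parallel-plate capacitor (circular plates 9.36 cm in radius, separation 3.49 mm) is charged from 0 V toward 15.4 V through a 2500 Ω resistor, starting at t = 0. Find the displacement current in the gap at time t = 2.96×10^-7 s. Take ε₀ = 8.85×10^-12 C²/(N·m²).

1.13×10^-3 A

C = ε₀A/d = (8.85×10^-12)(0.02752)/(3.49×10^-3) = 6.979×10^-11 F, so τ = RC = 1.745×10^-7 s.
The conduction current is I(t) = (V₀/R) e^(−t/τ), and the displacement current between the plates equals it.
t/τ = 1.696; I_d = (15.4/2500) · e^(−1.696) = (6.160×10^-3)(0.1834) = 1.13×10^-3 A.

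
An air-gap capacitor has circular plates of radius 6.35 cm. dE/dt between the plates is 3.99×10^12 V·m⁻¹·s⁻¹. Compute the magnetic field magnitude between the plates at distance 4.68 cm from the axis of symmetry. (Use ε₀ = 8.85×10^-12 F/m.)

Through the whole plate area (πR² = 0.01267 m²), I_d = ε₀ πR² dE/dt = 0.4474 A.
An Ampèrian loop of radius r encloses a fraction (r/R)² of I_d. Then B·2πr = μ₀ I_d (r/R)², giving B = μ₀ I_d r/(2πR²) = 1.04×10^-6 T.

1.04×10^-6 T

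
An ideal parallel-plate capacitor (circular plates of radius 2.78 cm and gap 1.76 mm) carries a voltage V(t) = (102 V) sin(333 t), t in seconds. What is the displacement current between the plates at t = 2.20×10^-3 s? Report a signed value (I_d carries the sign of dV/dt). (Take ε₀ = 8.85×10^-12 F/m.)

C = ε₀A/d = (8.85×10^-12)(2.428×10^-3)/(1.76×10^-3) = 1.221×10^-11 F. dV/dt = V₀ω·cos(ωt); at ωt = 0.7326 rad this factor is 0.7434.
I_d = C dV/dt = (1.221×10^-11)(102)(333)(0.7434) = 3.08×10^-7 A.

3.08×10^-7 A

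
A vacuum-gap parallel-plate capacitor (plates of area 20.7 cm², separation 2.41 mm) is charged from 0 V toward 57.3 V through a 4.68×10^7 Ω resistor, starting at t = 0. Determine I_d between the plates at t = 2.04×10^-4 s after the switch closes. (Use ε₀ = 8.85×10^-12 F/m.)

6.90×10^-7 A

C = ε₀A/d = (8.85×10^-12)(2.07×10^-3)/(2.41×10^-3) = 7.601×10^-12 F and τ = RC = 3.557×10^-4 s. I_d in the gap equals the RC charging current.
I_d(t) = (V₀/R) e^(−t/τ) = 1.224×10^-6 · e^(−0.5735) = 6.90×10^-7 A.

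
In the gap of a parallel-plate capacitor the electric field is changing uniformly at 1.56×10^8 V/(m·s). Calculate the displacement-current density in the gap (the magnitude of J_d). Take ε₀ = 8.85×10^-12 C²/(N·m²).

The displacement-current density is ε₀ ∂E/∂t = (8.85×10^-12)(1.56×10^8) = 1.38×10^-3 A/m².

1.38×10^-3 A/m²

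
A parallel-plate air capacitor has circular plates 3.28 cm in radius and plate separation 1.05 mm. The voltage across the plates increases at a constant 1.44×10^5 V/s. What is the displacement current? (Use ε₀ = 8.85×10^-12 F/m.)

The field between the plates is E = V/d, so dE/dt = (1.44×10^5)/(1.05×10^-3 m) = 1.371×10^8 V/(m·s).
I_d = ε₀ A (dE/dt) = (8.85×10^-12)(3.380×10^-3)(1.371×10^8) = 4.10×10^-6 A.

4.10×10^-6 A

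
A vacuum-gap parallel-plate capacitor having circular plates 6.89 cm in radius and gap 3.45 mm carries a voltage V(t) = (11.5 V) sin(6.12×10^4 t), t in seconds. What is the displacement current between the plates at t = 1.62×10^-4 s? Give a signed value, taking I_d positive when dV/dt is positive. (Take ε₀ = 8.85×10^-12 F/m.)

-2.38×10^-5 A

C = ε₀A/d = (8.85×10^-12)(0.01491)/(3.45×10^-3) = 3.825×10^-11 F. dV/dt = V₀ω·cos(ωt); at ωt = 9.9144 rad this factor is -0.8825.
I_d = C dV/dt = (3.825×10^-11)(11.5)(6.12×10^4)(-0.8825) = -2.38×10^-5 A.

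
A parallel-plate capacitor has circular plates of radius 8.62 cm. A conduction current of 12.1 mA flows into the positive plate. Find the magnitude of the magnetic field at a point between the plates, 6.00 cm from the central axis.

1.95×10^-8 T

Between the plates the displacement current equals the wire current: I_d = 12.1 mA = 0.0121 A.
An Ampèrian loop of radius r encloses a fraction (r/R)² of I_d. Then B·2πr = μ₀ I_d (r/R)², giving B = μ₀ I_d r/(2πR²) = 1.95×10^-8 T.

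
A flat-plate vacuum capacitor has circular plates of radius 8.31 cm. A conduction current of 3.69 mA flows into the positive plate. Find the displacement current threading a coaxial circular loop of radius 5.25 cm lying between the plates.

By continuity the displacement current in the gap matches the conduction current: I_d = 3.69×10^-3 A.
The field is uniform, so I_d,enc = I_d (r/R)² = (3.69×10^-3)(5.25/8.31)² = 1.47×10^-3 A.

1.47×10^-3 A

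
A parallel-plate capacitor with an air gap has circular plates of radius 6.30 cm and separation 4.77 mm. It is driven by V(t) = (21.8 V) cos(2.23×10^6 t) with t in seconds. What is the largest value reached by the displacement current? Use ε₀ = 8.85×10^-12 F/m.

1.12×10^-3 A

The displacement current equals the conduction current C dV/dt, which peaks at C V₀ ω.
With C = ε₀A/d = (8.85×10^-12)(0.01247)/(4.77×10^-3) = 2.314×10^-11 F and ω = 2.23×10^6 rad/s, I_d,max = (2.314×10^-11)(21.8)(2.23×10^6) = 1.12×10^-3 A.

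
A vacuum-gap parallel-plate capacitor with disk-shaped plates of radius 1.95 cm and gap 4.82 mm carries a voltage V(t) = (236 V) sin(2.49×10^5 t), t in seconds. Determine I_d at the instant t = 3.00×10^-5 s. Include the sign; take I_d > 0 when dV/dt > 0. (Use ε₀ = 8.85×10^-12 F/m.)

4.83×10^-5 A

dV/dt = (236)(2.49×10^5)·cos(7.47) = 2.201×10^7 V/s.
I_d = C dV/dt with C = ε₀A/d = (8.85×10^-12)(1.195×10^-3)/(4.82×10^-3) = 2.194×10^-12 F, so I_d = (2.194×10^-12)(2.201×10^7) = 4.83×10^-5 A.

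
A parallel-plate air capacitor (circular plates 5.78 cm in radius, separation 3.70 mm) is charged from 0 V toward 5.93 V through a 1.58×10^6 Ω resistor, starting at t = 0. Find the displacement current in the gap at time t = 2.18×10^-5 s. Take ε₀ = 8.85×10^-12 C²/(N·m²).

2.17×10^-6 A

C = ε₀A/d = (8.85×10^-12)(0.01050)/(3.70×10^-3) = 2.511×10^-11 F and τ = RC = 3.967×10^-5 s. I_d in the gap equals the RC charging current.
I_d(t) = (V₀/R) e^(−t/τ) = 3.753×10^-6 · e^(−0.5495) = 2.17×10^-6 A.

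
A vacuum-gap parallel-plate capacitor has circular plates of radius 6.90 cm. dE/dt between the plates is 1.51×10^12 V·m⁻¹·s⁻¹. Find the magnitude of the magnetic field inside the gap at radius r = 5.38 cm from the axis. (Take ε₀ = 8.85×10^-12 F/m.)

I_d = ε₀ dΦ_E/dt = ε₀ πR² (dE/dt) = (8.85×10^-12)(0.01496)(1.51×10^12) = 0.1999 A through the full plate area.
For r < R the Ampère–Maxwell law gives B(2πr) = μ₀ I_d (r²/R²), so B = μ₀ I_d r/(2πR²) = (4π×10^-7)(0.1999)(0.0538)/(2π·0.0690²) = 4.52×10^-7 T.

4.52×10^-7 T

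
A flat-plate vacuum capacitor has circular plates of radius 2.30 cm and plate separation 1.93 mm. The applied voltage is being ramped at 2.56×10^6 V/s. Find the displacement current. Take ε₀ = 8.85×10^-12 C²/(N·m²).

1.95×10^-5 A

The displacement current equals the charging current C dV/dt. With C = ε₀A/d = (8.85×10^-12)(1.662×10^-3)/(1.93×10^-3) = 7.621×10^-12 F, I_d = (7.621×10^-12)(2.56×10^6) = 1.95×10^-5 A.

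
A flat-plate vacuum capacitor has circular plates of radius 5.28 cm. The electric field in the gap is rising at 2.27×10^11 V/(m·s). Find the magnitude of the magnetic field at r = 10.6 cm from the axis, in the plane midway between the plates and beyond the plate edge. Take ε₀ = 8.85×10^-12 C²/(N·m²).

Total displacement current: I_d = ε₀(πR²)(dE/dt) = (8.85×10^-12)(8.758×10^-3)(2.27×10^11) = 0.01759 A.
Outside the plates the loop encloses all of I_d, so B·2πr = μ₀ I_d and B = 3.32×10^-8 T.

3.32×10^-8 T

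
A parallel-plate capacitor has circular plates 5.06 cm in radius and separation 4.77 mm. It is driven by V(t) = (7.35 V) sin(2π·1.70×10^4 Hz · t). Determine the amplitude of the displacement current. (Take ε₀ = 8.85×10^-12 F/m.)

1.17×10^-5 A

The displacement current equals the conduction current C dV/dt, which peaks at C V₀ ω.
With C = ε₀A/d = (8.85×10^-12)(8.044×10^-3)/(4.77×10^-3) = 1.492×10^-11 F and ω = 2πf = 1.068×10^5 rad/s, I_d,max = (1.492×10^-11)(7.35)(1.068×10^5) = 1.17×10^-5 A.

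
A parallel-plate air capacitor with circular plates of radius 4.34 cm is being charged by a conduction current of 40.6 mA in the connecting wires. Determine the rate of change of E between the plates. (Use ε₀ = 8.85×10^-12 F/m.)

The displacement current between the plates equals the conduction current, I_d = 40.6 mA.
Since I_d = ε₀ A dE/dt, dE/dt = I_d/(ε₀A) = (0.0406)/((8.85×10^-12)(5.917×10^-3)) = 7.75×10^11 V/(m·s).

7.75×10^11 V/(m·s)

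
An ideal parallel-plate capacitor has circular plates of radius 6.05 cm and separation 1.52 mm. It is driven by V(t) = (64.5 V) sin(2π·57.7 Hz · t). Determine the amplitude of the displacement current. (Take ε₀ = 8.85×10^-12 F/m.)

1.57×10^-6 A

(dE/dt)_max = V₀ω/d = 1.538×10^7 V/(m·s); ω = 2πf = 362.5 rad/s.
I_d,max = ε₀ A (dE/dt)_max = (8.85×10^-12)(0.01150)(1.538×10^7) = 1.57×10^-6 A.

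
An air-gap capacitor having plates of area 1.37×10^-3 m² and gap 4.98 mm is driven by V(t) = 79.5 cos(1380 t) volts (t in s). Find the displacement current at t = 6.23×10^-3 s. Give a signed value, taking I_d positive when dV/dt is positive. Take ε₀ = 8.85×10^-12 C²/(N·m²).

dV/dt = (79.5)(1380)·−sin(8.5974) = -8.076×10^4 V/s.
I_d = C dV/dt with C = ε₀A/d = (8.85×10^-12)(1.37×10^-3)/(4.98×10^-3) = 2.435×10^-12 F, so I_d = (2.435×10^-12)(-8.076×10^4) = -1.97×10^-7 A.

-1.97×10^-7 A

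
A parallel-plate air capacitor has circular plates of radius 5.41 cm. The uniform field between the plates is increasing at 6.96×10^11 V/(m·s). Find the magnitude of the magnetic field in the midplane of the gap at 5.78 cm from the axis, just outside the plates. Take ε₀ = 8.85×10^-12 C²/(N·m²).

Through the whole plate area (πR² = 9.195×10^-3 m²), I_d = ε₀ πR² dE/dt = 0.05664 A.
For r ≥ R the full I_d is enclosed: B = μ₀ I_d/(2πr) = (4π×10^-7)(0.05664)/(2π·0.0578) = 1.96×10^-7 T.

1.96×10^-7 T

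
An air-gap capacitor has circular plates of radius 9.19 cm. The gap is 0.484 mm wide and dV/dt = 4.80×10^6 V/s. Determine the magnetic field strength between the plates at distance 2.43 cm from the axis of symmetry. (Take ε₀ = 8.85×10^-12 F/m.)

dE/dt = (dV/dt)/d = 9.917×10^9 V/(m·s); I_d = ε₀(πR²)(dE/dt) = (8.85×10^-12)(0.02653)(9.917×10^9) = 2.328×10^-3 A.
An Ampèrian loop of radius r encloses a fraction (r/R)² of I_d. Then B·2πr = μ₀ I_d (r/R)², giving B = μ₀ I_d r/(2πR²) = 1.34×10^-9 T.

1.34×10^-9 T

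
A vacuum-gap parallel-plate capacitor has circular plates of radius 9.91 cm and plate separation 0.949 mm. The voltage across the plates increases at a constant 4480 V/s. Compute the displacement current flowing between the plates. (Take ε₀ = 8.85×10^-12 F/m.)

1.29×10^-6 A

The field between the plates is E = V/d, so dE/dt = (4480)/(9.49×10^-4 m) = 4.721×10^6 V/(m·s).
I_d = ε₀ A (dE/dt) = (8.85×10^-12)(0.03085)(4.721×10^6) = 1.29×10^-6 A.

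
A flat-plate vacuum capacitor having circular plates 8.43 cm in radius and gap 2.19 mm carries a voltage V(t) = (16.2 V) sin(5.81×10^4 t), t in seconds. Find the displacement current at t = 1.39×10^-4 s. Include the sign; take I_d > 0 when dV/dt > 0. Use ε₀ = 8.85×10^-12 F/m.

-1.87×10^-5 A

dE/dt = (V₀ω/d)·cos(ωt) with ωt = 8.0759 rad: (16.2)(5.81×10^4)(-0.2201)/(2.19×10^-3) = -9.459×10^7 V/(m·s).
I_d = ε₀ A dE/dt = (8.85×10^-12)(0.02233)(-9.459×10^7) = -1.87×10^-5 A.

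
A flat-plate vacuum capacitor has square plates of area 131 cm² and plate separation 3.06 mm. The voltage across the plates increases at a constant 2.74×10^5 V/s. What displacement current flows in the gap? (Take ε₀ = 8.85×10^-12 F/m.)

1.04×10^-5 A

C = ε₀A/d = (8.85×10^-12)(0.0131)/(3.06×10^-3) = 3.789×10^-11 F.
I_d = C dV/dt = (3.789×10^-11)(2.74×10^5) = 1.04×10^-5 A.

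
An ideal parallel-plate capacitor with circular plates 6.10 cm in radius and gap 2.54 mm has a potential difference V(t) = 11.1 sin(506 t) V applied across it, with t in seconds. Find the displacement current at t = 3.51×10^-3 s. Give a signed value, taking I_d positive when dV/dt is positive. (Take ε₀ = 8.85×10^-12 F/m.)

-4.66×10^-8 A

dV/dt = (11.1)(506)·cos(1.77606) = -1145 V/s.
I_d = C dV/dt with C = ε₀A/d = (8.85×10^-12)(0.01169)/(2.54×10^-3) = 4.073×10^-11 F, so I_d = (4.073×10^-11)(-1145) = -4.66×10^-8 A.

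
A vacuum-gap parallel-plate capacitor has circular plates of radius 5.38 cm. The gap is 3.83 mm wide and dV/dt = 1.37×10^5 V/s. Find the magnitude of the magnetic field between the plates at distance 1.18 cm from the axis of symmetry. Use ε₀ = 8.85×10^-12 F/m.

2.35×10^-12 T

With E = V/d, dE/dt = 3.577×10^7 V/(m·s) and πR² = 9.093×10^-3 m², giving I_d = ε₀ πR² dE/dt = 2.879×10^-6 A.
For r < R the Ampère–Maxwell law gives B(2πr) = μ₀ I_d (r²/R²), so B = μ₀ I_d r/(2πR²) = (4π×10^-7)(2.879×10^-6)(0.0118)/(2π·0.0538²) = 2.35×10^-12 T.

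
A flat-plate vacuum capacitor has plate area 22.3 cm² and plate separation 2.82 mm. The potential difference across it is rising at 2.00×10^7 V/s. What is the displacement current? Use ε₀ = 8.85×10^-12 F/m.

The displacement current equals the charging current C dV/dt. With C = ε₀A/d = (8.85×10^-12)(2.23×10^-3)/(2.82×10^-3) = 6.998×10^-12 F, I_d = (6.998×10^-12)(2.00×10^7) = 1.40×10^-4 A.

1.40×10^-4 A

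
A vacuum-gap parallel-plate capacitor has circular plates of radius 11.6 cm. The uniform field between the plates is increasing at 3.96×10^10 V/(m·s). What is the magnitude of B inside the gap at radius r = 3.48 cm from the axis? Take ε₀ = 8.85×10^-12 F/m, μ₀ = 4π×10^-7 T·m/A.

Total displacement current: I_d = ε₀(πR²)(dE/dt) = (8.85×10^-12)(0.04227)(3.96×10^10) = 0.01481 A.
An Ampèrian loop of radius r encloses a fraction (r/R)² of I_d. Then B·2πr = μ₀ I_d (r/R)², giving B = μ₀ I_d r/(2πR²) = 7.66×10^-9 T.

7.66×10^-9 T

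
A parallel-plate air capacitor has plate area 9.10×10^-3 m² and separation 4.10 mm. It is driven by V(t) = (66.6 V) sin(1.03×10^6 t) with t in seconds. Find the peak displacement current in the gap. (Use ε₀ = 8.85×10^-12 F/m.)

The displacement current equals the conduction current C dV/dt, which peaks at C V₀ ω.
With C = ε₀A/d = (8.85×10^-12)(9.10×10^-3)/(4.10×10^-3) = 1.964×10^-11 F and ω = 1.03×10^6 rad/s, I_d,max = (1.964×10^-11)(66.6)(1.03×10^6) = 1.35×10^-3 A.

1.35×10^-3 A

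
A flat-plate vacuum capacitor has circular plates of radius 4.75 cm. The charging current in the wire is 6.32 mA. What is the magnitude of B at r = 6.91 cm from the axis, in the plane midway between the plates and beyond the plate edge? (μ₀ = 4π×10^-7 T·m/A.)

Between the plates the displacement current equals the wire current: I_d = 6.32 mA = 6.32×10^-3 A.
With r > R the enclosed displacement current is the full I_d; B = μ₀ I_d / (2πr) = 1.83×10^-8 T.

1.83×10^-8 T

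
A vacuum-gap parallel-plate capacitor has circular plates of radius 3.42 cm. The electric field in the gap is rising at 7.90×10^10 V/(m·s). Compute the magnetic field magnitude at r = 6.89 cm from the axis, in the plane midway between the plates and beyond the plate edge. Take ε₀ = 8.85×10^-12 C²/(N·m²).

7.46×10^-9 T

Through the whole plate area (πR² = 3.675×10^-3 m²), I_d = ε₀ πR² dE/dt = 2.569×10^-3 A.
With r > R the enclosed displacement current is the full I_d; B = μ₀ I_d / (2πr) = 7.46×10^-9 T.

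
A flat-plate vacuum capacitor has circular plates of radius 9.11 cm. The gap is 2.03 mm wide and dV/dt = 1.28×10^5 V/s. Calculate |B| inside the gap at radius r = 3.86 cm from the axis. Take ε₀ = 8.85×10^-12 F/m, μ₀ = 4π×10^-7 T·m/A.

dE/dt = (dV/dt)/d = 6.305×10^7 V/(m·s); I_d = ε₀(πR²)(dE/dt) = (8.85×10^-12)(0.02607)(6.305×10^7) = 1.455×10^-5 A.
For r < R the Ampère–Maxwell law gives B(2πr) = μ₀ I_d (r²/R²), so B = μ₀ I_d r/(2πR²) = (4π×10^-7)(1.455×10^-5)(0.0386)/(2π·0.0911²) = 1.35×10^-11 T.

1.35×10^-11 T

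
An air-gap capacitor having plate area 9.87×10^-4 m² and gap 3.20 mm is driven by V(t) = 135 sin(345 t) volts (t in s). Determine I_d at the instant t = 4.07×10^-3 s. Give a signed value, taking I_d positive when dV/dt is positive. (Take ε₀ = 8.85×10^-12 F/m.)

C = ε₀A/d = (8.85×10^-12)(9.87×10^-4)/(3.20×10^-3) = 2.730×10^-12 F. dV/dt = V₀ω·cos(ωt); at ωt = 1.40415 rad this factor is 0.1659.
I_d = C dV/dt = (2.730×10^-12)(135)(345)(0.1659) = 2.11×10^-8 A.

2.11×10^-8 A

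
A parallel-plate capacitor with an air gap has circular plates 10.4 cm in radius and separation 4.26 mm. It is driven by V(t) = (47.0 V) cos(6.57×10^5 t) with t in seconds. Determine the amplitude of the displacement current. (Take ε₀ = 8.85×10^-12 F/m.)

(dE/dt)_max = V₀ω/d = 7.249×10^9 V/(m·s); ω = 6.57×10^5 rad/s.
I_d,max = ε₀ A (dE/dt)_max = (8.85×10^-12)(0.03398)(7.249×10^9) = 2.18×10^-3 A.

2.18×10^-3 A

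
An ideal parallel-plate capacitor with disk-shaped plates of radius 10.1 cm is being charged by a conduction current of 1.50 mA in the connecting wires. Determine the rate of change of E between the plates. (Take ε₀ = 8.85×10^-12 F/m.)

The displacement current between the plates equals the conduction current, I_d = 1.50 mA.
Then dE/dt = I_d/(ε₀A) = 5.29×10^9 V/(m·s).

5.29×10^9 V/(m·s)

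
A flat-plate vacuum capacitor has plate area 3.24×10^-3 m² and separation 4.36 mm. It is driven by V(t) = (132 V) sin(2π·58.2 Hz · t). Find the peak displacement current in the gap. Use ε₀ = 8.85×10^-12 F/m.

The displacement current equals the conduction current C dV/dt, which peaks at C V₀ ω.
With C = ε₀A/d = (8.85×10^-12)(3.24×10^-3)/(4.36×10^-3) = 6.577×10^-12 F and ω = 2πf = 365.7 rad/s, I_d,max = (6.577×10^-12)(132)(365.7) = 3.17×10^-7 A.

3.17×10^-7 A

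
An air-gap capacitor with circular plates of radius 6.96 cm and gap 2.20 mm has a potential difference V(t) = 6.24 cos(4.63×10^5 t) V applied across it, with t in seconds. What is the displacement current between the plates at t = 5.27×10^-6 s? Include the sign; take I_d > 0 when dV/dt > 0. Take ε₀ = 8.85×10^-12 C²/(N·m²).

dE/dt = (V₀ω/d)·−sin(ωt) with ωt = 2.44001 rad: (6.24)(4.63×10^5)(-0.6454)/(2.20×10^-3) = -8.476×10^8 V/(m·s).
I_d = ε₀ A dE/dt = (8.85×10^-12)(0.01522)(-8.476×10^8) = -1.14×10^-4 A.

-1.14×10^-4 A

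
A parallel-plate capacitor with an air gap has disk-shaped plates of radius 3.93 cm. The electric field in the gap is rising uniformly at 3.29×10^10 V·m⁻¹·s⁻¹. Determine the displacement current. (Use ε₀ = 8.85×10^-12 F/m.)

1.41×10^-3 A

The displacement current is ε₀ times dΦ_E/dt = ε₀ A dE/dt = (8.85×10^-12)(4.852×10^-3)(3.29×10^10) = 1.41×10^-3 A.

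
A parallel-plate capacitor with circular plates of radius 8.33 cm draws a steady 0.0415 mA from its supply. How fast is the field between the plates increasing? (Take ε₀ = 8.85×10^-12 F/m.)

2.15×10^8 V/(m·s)

Charge continuity gives I_d = I = 4.15×10^-5 A between the plates.
Inverting I_d = ε₀ A dE/dt gives dE/dt = 4.15×10^-5 / (8.85×10^-12 · 0.02180) = 2.15×10^8 V/(m·s).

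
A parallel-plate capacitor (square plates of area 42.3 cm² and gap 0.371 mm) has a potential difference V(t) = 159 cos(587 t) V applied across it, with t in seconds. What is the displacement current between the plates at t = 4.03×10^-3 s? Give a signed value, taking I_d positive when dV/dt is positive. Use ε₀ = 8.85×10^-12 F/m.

dV/dt = (159)(587)·−sin(2.36561) = -6.537×10^4 V/s.
I_d = C dV/dt with C = ε₀A/d = (8.85×10^-12)(4.23×10^-3)/(3.71×10^-4) = 1.009×10^-10 F, so I_d = (1.009×10^-10)(-6.537×10^4) = -6.60×10^-6 A.

-6.60×10^-6 A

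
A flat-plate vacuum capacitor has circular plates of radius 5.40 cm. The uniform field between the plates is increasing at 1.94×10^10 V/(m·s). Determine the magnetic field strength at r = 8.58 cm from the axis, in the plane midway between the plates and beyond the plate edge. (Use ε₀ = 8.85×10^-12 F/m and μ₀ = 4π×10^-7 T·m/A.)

Through the whole plate area (πR² = 9.161×10^-3 m²), I_d = ε₀ πR² dE/dt = 1.573×10^-3 A.
Outside the plates the loop encloses all of I_d, so B·2πr = μ₀ I_d and B = 3.67×10^-9 T.

3.67×10^-9 T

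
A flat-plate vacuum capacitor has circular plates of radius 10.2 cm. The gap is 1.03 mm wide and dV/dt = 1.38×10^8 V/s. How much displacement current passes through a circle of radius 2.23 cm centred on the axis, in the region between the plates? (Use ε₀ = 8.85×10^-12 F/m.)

dE/dt = (dV/dt)/d = 1.340×10^11 V/(m·s); I_d = ε₀(πR²)(dE/dt) = (8.85×10^-12)(0.03269)(1.340×10^11) = 0.03877 A.
The field is uniform, so I_d,enc = I_d (r/R)² = (0.03877)(2.23/10.2)² = 1.85×10^-3 A.

1.85×10^-3 A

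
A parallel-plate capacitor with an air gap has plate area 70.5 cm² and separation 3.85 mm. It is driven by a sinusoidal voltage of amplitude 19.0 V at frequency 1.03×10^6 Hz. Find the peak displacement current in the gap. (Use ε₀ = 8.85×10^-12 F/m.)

(dE/dt)_max = V₀ω/d = 3.194×10^10 V/(m·s); ω = 2πf = 6.472×10^6 rad/s.
I_d,max = ε₀ A (dE/dt)_max = (8.85×10^-12)(7.05×10^-3)(3.194×10^10) = 1.99×10^-3 A.

1.99×10^-3 A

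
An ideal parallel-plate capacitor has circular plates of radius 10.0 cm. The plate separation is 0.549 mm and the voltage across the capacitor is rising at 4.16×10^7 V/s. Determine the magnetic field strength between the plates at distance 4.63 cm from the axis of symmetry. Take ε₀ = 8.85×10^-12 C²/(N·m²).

I_d = C dV/dt with C = ε₀πR²/d = 5.065×10^-10 F, so I_d = (5.065×10^-10)(4.16×10^7) = 0.02107 A.
An Ampèrian loop of radius r encloses a fraction (r/R)² of I_d. Then B·2πr = μ₀ I_d (r/R)², giving B = μ₀ I_d r/(2πR²) = 1.95×10^-8 T.

1.95×10^-8 T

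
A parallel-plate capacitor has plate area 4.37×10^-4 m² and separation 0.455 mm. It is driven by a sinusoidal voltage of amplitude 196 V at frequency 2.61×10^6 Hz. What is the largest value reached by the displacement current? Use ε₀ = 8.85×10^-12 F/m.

The displacement current equals the conduction current C dV/dt, which peaks at C V₀ ω.
With C = ε₀A/d = (8.85×10^-12)(4.37×10^-4)/(4.55×10^-4) = 8.500×10^-12 F and ω = 2πf = 1.640×10^7 rad/s, I_d,max = (8.500×10^-12)(196)(1.640×10^7) = 0.0273 A.

0.0273 A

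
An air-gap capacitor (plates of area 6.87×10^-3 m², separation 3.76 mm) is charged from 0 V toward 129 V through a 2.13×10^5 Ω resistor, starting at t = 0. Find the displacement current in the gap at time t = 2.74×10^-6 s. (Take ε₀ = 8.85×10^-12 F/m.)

2.73×10^-4 A

C = ε₀A/d = (8.85×10^-12)(6.87×10^-3)/(3.76×10^-3) = 1.617×10^-11 F and τ = RC = 3.444×10^-6 s. I_d in the gap equals the RC charging current.
I_d(t) = (V₀/R) e^(−t/τ) = 6.056×10^-4 · e^(−0.7956) = 2.73×10^-4 A.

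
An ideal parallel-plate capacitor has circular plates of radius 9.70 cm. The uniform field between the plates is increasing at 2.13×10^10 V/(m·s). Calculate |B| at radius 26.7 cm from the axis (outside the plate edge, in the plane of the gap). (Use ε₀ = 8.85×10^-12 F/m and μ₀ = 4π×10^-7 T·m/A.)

4.17×10^-9 T

I_d = ε₀ dΦ_E/dt = ε₀ πR² (dE/dt) = (8.85×10^-12)(0.02956)(2.13×10^10) = 5.572×10^-3 A through the full plate area.
With r > R the enclosed displacement current is the full I_d; B = μ₀ I_d / (2πr) = 4.17×10^-9 T.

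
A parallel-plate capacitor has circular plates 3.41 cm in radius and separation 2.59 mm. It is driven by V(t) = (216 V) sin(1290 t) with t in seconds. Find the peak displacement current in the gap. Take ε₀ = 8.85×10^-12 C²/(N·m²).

3.48×10^-6 A

C = ε₀A/d = (8.85×10^-12)(3.653×10^-3)/(2.59×10^-3) = 1.248×10^-11 F; ω = 1290 rad/s.
I_d = C dV/dt, so |I_d|_max = C V₀ ω = (1.248×10^-11)(216)(1290) = 3.48×10^-6 A.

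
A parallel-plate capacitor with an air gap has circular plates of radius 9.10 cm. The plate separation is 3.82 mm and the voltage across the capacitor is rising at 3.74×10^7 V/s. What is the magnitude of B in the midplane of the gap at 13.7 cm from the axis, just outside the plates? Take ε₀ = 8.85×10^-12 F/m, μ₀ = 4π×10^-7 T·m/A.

dE/dt = (dV/dt)/d = 9.791×10^9 V/(m·s); I_d = ε₀(πR²)(dE/dt) = (8.85×10^-12)(0.02602)(9.791×10^9) = 2.255×10^-3 A.
For r ≥ R the full I_d is enclosed: B = μ₀ I_d/(2πr) = (4π×10^-7)(2.255×10^-3)/(2π·0.137) = 3.29×10^-9 T.

3.29×10^-9 T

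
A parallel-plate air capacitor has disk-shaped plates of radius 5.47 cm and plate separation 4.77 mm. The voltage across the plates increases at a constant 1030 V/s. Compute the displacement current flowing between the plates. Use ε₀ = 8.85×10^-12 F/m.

The field between the plates is E = V/d, so dE/dt = (1030)/(4.77×10^-3 m) = 2.159×10^5 V/(m·s).
I_d = ε₀ A (dE/dt) = (8.85×10^-12)(9.400×10^-3)(2.159×10^5) = 1.80×10^-8 A.

1.80×10^-8 A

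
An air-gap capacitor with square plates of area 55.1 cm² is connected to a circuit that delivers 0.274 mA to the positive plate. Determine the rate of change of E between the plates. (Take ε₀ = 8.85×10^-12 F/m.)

The displacement current between the plates equals the conduction current, I_d = 0.274 mA.
Then dE/dt = I_d/(ε₀A) = 5.62×10^9 V/(m·s).

5.62×10^9 V/(m·s)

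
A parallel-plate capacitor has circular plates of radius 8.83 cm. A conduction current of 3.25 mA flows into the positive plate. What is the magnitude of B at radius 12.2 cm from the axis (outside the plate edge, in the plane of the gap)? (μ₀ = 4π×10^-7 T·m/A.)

Between the plates the displacement current equals the wire current: I_d = 3.25 mA = 3.25×10^-3 A.
For r ≥ R the full I_d is enclosed: B = μ₀ I_d/(2πr) = (4π×10^-7)(3.25×10^-3)/(2π·0.122) = 5.33×10^-9 T.

5.33×10^-9 T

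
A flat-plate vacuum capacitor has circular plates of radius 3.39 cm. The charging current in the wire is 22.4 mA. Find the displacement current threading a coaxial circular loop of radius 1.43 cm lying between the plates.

By continuity the displacement current in the gap matches the conduction current: I_d = 0.0224 A.
The field is uniform, so I_d,enc = I_d (r/R)² = (0.0224)(1.43/3.39)² = 3.99×10^-3 A.

3.99×10^-3 A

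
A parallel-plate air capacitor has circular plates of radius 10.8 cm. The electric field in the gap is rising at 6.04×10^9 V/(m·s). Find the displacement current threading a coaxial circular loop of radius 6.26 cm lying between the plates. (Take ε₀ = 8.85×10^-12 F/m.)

6.58×10^-4 A

Through the whole plate area (πR² = 0.03664 m²), I_d = ε₀ πR² dE/dt = 1.959×10^-3 A.
Since J_d is uniform, the enclosed fraction is (r/R)² = 0.3360, giving I_d,enc = 6.58×10^-4 A.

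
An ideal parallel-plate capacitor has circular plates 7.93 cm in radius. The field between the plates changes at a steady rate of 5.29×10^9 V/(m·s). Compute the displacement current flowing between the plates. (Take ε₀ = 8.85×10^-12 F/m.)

With a uniform field, Φ_E = EA, so I_d = ε₀ A dE/dt = 9.25×10^-4 A.

9.25×10^-4 A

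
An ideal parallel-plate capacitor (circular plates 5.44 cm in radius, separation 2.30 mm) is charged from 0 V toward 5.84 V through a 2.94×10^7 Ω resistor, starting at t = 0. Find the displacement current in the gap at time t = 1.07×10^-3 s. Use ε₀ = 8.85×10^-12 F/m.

7.18×10^-8 A

C = ε₀A/d = (8.85×10^-12)(9.297×10^-3)/(2.30×10^-3) = 3.577×10^-11 F and τ = RC = 1.052×10^-3 s. I_d in the gap equals the RC charging current.
I_d(t) = (V₀/R) e^(−t/τ) = 1.986×10^-7 · e^(−1.017) = 7.18×10^-8 A.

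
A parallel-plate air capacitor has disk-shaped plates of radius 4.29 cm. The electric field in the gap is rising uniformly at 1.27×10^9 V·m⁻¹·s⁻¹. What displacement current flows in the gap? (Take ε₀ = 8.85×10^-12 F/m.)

6.50×10^-5 A

The displacement current is ε₀ times dΦ_E/dt = ε₀ A dE/dt = (8.85×10^-12)(5.782×10^-3)(1.27×10^9) = 6.50×10^-5 A.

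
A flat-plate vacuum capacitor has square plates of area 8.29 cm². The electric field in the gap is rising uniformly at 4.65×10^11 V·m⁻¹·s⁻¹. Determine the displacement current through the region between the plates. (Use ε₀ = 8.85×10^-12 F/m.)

With a uniform field, Φ_E = EA, so I_d = ε₀ A dE/dt = 3.41×10^-3 A.

3.41×10^-3 A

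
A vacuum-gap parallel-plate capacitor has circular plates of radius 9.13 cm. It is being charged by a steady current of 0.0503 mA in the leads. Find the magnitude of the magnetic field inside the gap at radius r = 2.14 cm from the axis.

No conduction current crosses the gap, so I_d there equals the 5.03×10^-5 A in the leads.
∮B·dl = μ₀ I_d,enc with I_d,enc = I_d r²/R² = 2.763×10^-6 A; so B = μ₀ I_d,enc/(2πr) = 2.58×10^-11 T.

2.58×10^-11 T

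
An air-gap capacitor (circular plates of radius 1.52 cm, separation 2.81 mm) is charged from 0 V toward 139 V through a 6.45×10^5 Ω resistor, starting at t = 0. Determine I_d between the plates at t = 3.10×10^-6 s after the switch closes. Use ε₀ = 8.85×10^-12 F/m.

2.63×10^-5 A

C = ε₀A/d = (8.85×10^-12)(7.258×10^-4)/(2.81×10^-3) = 2.286×10^-12 F and τ = RC = 1.474×10^-6 s. I_d in the gap equals the RC charging current.
I_d(t) = (V₀/R) e^(−t/τ) = 2.155×10^-4 · e^(−2.103) = 2.63×10^-5 A.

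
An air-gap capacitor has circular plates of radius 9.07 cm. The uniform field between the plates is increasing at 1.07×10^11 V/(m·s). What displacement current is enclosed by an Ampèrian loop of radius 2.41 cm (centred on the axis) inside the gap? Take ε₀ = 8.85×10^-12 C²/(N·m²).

1.73×10^-3 A

Through the whole plate area (πR² = 0.02584 m²), I_d = ε₀ πR² dE/dt = 0.02447 A.
Through an area πr² the displacement current is I_d·(πr²/πR²) = I_d (r/R)² = 1.73×10^-3 A.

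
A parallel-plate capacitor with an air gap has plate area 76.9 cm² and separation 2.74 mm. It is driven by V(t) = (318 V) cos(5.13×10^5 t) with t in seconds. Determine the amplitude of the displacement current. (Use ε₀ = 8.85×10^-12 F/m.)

4.05×10^-3 A

The displacement current equals the conduction current C dV/dt, which peaks at C V₀ ω.
With C = ε₀A/d = (8.85×10^-12)(7.69×10^-3)/(2.74×10^-3) = 2.484×10^-11 F and ω = 5.13×10^5 rad/s, I_d,max = (2.484×10^-11)(318)(5.13×10^5) = 4.05×10^-3 A.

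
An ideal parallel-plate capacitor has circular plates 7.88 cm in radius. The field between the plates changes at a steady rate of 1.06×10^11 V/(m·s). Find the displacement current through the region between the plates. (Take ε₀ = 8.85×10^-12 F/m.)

I_d = ε₀ A (dE/dt) = (8.85×10^-12)(0.01951 m²)(1.06×10^11) = 0.0183 A.

0.0183 A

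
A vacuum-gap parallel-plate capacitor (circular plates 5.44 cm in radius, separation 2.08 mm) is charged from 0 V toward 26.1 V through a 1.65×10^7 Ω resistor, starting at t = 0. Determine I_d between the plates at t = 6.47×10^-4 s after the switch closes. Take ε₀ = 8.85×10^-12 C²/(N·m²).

5.87×10^-7 A

C = ε₀A/d = (8.85×10^-12)(9.297×10^-3)/(2.08×10^-3) = 3.956×10^-11 F and τ = RC = 6.527×10^-4 s. I_d in the gap equals the RC charging current.
I_d(t) = (V₀/R) e^(−t/τ) = 1.582×10^-6 · e^(−0.9913) = 5.87×10^-7 A.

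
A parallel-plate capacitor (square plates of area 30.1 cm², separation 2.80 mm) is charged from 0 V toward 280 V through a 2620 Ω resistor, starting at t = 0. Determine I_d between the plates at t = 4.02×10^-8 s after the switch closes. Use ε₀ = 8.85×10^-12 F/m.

0.0213 A

C = ε₀A/d = (8.85×10^-12)(3.01×10^-3)/(2.80×10^-3) = 9.514×10^-12 F, so τ = RC = 2.493×10^-8 s.
The conduction current is I(t) = (V₀/R) e^(−t/τ), and the displacement current between the plates equals it.
t/τ = 1.613; I_d = (280/2620) · e^(−1.613) = (0.1069)(0.1993) = 0.0213 A.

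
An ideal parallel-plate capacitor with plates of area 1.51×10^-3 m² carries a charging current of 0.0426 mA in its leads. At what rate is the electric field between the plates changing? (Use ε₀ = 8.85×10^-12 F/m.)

3.19×10^9 V/(m·s)

Charge continuity gives I_d = I = 4.26×10^-5 A between the plates.
Then dE/dt = I_d/(ε₀A) = 3.19×10^9 V/(m·s).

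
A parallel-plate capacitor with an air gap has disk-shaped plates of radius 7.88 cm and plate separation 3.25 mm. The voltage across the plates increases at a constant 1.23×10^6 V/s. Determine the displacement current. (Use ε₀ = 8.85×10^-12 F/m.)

6.53×10^-5 A

C = ε₀A/d = (8.85×10^-12)(0.01951)/(3.25×10^-3) = 5.313×10^-11 F.
I_d = C dV/dt = (5.313×10^-11)(1.23×10^6) = 6.53×10^-5 A.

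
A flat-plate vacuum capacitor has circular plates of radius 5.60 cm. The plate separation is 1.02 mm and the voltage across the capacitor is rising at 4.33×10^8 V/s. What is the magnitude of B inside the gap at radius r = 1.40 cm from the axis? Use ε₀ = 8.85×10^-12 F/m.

3.30×10^-8 T

dE/dt = (dV/dt)/d = 4.245×10^11 V/(m·s); I_d = ε₀(πR²)(dE/dt) = (8.85×10^-12)(9.852×10^-3)(4.245×10^11) = 0.03701 A.
An Ampèrian loop of radius r encloses a fraction (r/R)² of I_d. Then B·2πr = μ₀ I_d (r/R)², giving B = μ₀ I_d r/(2πR²) = 3.30×10^-8 T.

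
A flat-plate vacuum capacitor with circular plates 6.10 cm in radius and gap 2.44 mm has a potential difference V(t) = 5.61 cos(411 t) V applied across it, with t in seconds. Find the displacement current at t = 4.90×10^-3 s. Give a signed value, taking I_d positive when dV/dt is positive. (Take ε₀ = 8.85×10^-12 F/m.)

dE/dt = (V₀ω/d)·−sin(ωt) with ωt = 2.0139 rad: (5.61)(411)(-0.9034)/(2.44×10^-3) = -8.537×10^5 V/(m·s).
I_d = ε₀ A dE/dt = (8.85×10^-12)(0.01169)(-8.537×10^5) = -8.83×10^-8 A.

-8.83×10^-8 A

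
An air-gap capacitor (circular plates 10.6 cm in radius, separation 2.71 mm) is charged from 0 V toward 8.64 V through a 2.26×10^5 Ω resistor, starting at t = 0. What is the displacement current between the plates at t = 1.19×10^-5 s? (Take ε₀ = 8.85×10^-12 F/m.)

2.42×10^-5 A

C = ε₀A/d = (8.85×10^-12)(0.03530)/(2.71×10^-3) = 1.153×10^-10 F, so τ = RC = 2.606×10^-5 s.
The conduction current is I(t) = (V₀/R) e^(−t/τ), and the displacement current between the plates equals it.
t/τ = 0.4566; I_d = (8.64/2.26×10^5) · e^(−0.4566) = (3.823×10^-5)(0.6334) = 2.42×10^-5 A.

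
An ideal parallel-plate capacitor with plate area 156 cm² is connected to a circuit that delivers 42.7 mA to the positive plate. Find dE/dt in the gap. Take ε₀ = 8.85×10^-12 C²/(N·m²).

By continuity, I_d in the gap equals the 42.7 mA flowing in the wire.
Inverting I_d = ε₀ A dE/dt gives dE/dt = 0.0427 / (8.85×10^-12 · 0.0156) = 3.09×10^11 V/(m·s).

3.09×10^11 V/(m·s)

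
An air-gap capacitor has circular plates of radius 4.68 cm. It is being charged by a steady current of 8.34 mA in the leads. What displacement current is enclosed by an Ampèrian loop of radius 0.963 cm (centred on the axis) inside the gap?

Between the plates the displacement current equals the wire current: I_d = 8.34 mA = 8.34×10^-3 A.
The field is uniform, so I_d,enc = I_d (r/R)² = (8.34×10^-3)(0.963/4.68)² = 3.53×10^-4 A.

3.53×10^-4 A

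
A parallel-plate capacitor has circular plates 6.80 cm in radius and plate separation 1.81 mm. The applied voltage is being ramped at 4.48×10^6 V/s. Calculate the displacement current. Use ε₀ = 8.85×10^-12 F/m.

3.18×10^-4 A

C = ε₀A/d = (8.85×10^-12)(0.01453)/(1.81×10^-3) = 7.104×10^-11 F.
I_d = C dV/dt = (7.104×10^-11)(4.48×10^6) = 3.18×10^-4 A.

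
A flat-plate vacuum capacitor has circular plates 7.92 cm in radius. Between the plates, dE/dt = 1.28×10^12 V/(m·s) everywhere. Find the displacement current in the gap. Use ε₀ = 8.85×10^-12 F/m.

I_d = ε₀ A (dE/dt) = (8.85×10^-12)(0.01971 m²)(1.28×10^12) = 0.223 A.

0.223 A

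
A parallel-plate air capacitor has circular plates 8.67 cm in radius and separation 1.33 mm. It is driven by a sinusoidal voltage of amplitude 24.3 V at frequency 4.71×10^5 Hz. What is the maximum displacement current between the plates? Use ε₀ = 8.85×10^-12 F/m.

0.0113 A

The displacement current equals the conduction current C dV/dt, which peaks at C V₀ ω.
With C = ε₀A/d = (8.85×10^-12)(0.02362)/(1.33×10^-3) = 1.572×10^-10 F and ω = 2πf = 2.959×10^6 rad/s, I_d,max = (1.572×10^-10)(24.3)(2.959×10^6) = 0.0113 A.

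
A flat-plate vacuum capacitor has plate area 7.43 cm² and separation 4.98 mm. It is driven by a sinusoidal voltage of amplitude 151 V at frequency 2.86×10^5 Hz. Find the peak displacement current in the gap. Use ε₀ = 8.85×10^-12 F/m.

The displacement current equals the conduction current C dV/dt, which peaks at C V₀ ω.
With C = ε₀A/d = (8.85×10^-12)(7.43×10^-4)/(4.98×10^-3) = 1.320×10^-12 F and ω = 2πf = 1.797×10^6 rad/s, I_d,max = (1.320×10^-12)(151)(1.797×10^6) = 3.58×10^-4 A.

3.58×10^-4 A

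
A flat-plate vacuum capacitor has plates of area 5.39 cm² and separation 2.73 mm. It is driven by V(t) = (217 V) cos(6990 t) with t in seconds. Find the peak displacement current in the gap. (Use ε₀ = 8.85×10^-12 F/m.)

C = ε₀A/d = (8.85×10^-12)(5.39×10^-4)/(2.73×10^-3) = 1.747×10^-12 F; ω = 6990 rad/s.
I_d = C dV/dt, so |I_d|_max = C V₀ ω = (1.747×10^-12)(217)(6990) = 2.65×10^-6 A.

2.65×10^-6 A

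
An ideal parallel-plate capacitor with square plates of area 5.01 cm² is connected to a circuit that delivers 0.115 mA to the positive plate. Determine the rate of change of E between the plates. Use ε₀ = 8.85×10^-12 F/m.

The displacement current between the plates equals the conduction current, I_d = 0.115 mA.
Then dE/dt = I_d/(ε₀A) = 2.59×10^10 V/(m·s).

2.59×10^10 V/(m·s)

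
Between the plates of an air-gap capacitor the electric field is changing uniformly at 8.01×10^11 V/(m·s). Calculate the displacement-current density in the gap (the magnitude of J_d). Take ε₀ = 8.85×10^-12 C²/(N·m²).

The displacement-current density is ε₀ ∂E/∂t = (8.85×10^-12)(8.01×10^11) = 7.09 A/m².

7.09 A/m²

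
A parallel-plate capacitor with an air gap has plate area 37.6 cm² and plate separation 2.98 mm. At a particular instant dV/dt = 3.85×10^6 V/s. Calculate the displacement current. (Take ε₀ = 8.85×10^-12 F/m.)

4.30×10^-5 A

The field between the plates is E = V/d, so dE/dt = (3.85×10^6)/(2.98×10^-3 m) = 1.292×10^9 V/(m·s).
I_d = ε₀ A (dE/dt) = (8.85×10^-12)(3.76×10^-3)(1.292×10^9) = 4.30×10^-5 A.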